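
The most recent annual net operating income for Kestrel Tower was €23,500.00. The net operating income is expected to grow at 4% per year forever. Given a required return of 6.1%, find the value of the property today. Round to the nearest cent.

€1163809.52

D₁ = D₀ × (1 + g) = €23,500.00 × 1.04 = €24,440.0000
Growing perpetuity: P = D₁ / (r − g) = €24,440.0000 / (0.061 − 0.04) = €1,163,809.52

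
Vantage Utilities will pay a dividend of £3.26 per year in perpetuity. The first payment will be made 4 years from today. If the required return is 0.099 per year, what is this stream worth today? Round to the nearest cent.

£24.81

Value at end of year 3: C / r = £3.26 / 0.099 = £32.9293
Discount to today: PV = £32.9293 / (1 + 0.099)^3 = £32.9293 / 1.327373 = £24.81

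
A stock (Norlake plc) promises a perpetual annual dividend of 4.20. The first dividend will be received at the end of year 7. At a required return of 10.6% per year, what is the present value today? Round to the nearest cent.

Value at end of year 6: C / r = 4.20 / 0.106 = 39.6226
Discount to today: PV = 39.6226 / (1 + 0.106)^6 = 39.6226 / 1.830336 = 21.65

21.65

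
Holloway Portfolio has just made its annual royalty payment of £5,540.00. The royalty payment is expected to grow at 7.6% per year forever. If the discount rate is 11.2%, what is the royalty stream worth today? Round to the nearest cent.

£165584.44

D₁ = D₀ × (1 + g) = £5,540.00 × 1.076 = £5,961.0400
Growing perpetuity: P = D₁ / (r − g) = £5,961.0400 / (0.112 − 0.076) = £165,584.44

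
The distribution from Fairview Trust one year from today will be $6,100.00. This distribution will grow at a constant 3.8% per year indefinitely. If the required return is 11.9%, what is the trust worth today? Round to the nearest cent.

$75308.64

Growing perpetuity: P = D₁ / (r − g) = $6,100.0000 / (0.119 − 0.038) = $75,308.64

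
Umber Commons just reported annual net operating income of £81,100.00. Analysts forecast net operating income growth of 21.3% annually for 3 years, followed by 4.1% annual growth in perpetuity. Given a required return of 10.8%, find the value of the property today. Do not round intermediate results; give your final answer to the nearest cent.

D_1 = 98374.30000
D_2 = 119328.02590
D_3 = 144744.89542
Terminal value at year 3: TV = D_3×(1+g_2)/(r−g_2) = 150679.43613/0.067 = 2248946.80789
P_0 = D_1/(1+r)^1 + D_2/(1+r)^2 + D_3/(1+r)^3 + TV/(1+r)^3
    = 88785.46931 + 97199.25476 + 106410.37548 + 1653331.35629 = 1945726.45584

£1945726.46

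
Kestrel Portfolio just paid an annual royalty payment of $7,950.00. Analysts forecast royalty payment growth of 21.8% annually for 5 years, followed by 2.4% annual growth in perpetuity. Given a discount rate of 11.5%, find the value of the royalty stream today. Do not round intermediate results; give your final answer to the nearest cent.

$191371.74

D_1 = 9683.10000
D_2 = 11794.01580
D_3 = 14365.11124
D_4 = 17496.70550
D_5 = 21310.98729
Terminal value at year 5: TV = D_5×(1+g_2)/(r−g_2) = 21822.45099/0.091 = 239807.15372
P_0 = D_1/(1+r)^1 + D_2/(1+r)^2 + D_3/(1+r)^3 + D_4/(1+r)^4 + D_5/(1+r)^5 + TV/(1+r)^5
    = 8684.39462 + 9486.63018 + 10362.97359 + 11320.27070 + 12365.99975 + 139151.46966 = 191371.73850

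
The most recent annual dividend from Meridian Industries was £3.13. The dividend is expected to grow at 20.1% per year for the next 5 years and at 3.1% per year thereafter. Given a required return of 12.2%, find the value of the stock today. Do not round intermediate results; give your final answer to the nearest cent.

D_1 = 3.75913
D_2 = 4.51472
D_3 = 5.42217
D_4 = 6.51203
D_5 = 7.82095
Terminal value at year 5: TV = D_5×(1+g_2)/(r−g_2) = 8.06340/0.091 = 88.60876
P_0 = D_1/(1+r)^1 + D_2/(1+r)^2 + D_3/(1+r)^3 + D_4/(1+r)^4 + D_5/(1+r)^5 + TV/(1+r)^5
    = 3.35038 + 3.58628 + 3.83879 + 4.10908 + 4.39840 + 49.83246 = 69.11541

£69.12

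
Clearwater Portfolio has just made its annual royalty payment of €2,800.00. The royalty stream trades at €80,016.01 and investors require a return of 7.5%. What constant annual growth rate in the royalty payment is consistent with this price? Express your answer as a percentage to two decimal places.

P = D₀(1+g)/(r−g) ⇒ P(r−g) = D₀(1+g) ⇒ g(P+D₀) = P·r − D₀
g = (P·r − D₀)/(P + D₀) = (€80,016.01×0.075 − €2,800.00) / (€80,016.01 + €2,800.00) = 0.038654

3.87%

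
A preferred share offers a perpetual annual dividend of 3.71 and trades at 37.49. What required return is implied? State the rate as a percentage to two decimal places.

P = C/r ⇒ r = C/P = 3.71/37.49 = 0.098960

9.90%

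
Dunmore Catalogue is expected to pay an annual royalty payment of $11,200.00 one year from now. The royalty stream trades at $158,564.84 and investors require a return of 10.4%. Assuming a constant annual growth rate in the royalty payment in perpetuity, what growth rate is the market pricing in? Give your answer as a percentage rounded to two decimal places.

P = D₁/(r−g) ⇒ g = r − D₁/P = 0.104 − $11,200.00/$158,564.84 = 0.033366

3.34%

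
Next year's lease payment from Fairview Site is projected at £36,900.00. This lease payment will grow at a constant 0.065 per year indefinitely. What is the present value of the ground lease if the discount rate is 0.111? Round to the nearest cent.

£802173.91

Growing perpetuity: P = D₁ / (r − g) = £36,900.0000 / (0.111 − 0.065) = £802,173.91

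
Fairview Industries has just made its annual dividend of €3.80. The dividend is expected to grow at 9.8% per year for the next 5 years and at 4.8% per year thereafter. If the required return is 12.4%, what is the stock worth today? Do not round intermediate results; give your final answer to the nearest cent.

€64.33

D_1 = 4.17240
D_2 = 4.58130
D_3 = 5.03026
D_4 = 5.52323
D_5 = 6.06450
Terminal value at year 5: TV = D_5×(1+g_2)/(r−g_2) = 6.35560/0.076 = 83.62632
P_0 = D_1/(1+r)^1 + D_2/(1+r)^2 + D_3/(1+r)^3 + D_4/(1+r)^4 + D_5/(1+r)^5 + TV/(1+r)^5
    = 3.71210 + 3.62623 + 3.54235 + 3.46041 + 3.38037 + 46.61347 = 64.33493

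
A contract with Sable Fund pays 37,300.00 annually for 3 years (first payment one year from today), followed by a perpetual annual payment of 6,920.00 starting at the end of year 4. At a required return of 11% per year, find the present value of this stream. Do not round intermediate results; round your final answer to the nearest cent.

137149.14

PV of 3-year annuity: 37,300.00 × [1 − (1+0.11)^−3] / 0.11 = 91150.55889
Perpetuity value at year 3: 6,920.00 / 0.11 = 62909.09091
PV of perpetuity: 62909.09091 / (1+0.11)^3 = 45998.58508
Total PV = 91150.55889 + 45998.58508 = 137149.14396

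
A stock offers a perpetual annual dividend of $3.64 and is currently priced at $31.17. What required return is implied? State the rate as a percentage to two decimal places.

P = C/r ⇒ r = C/P = $3.64/$31.17 = 0.116779

11.68%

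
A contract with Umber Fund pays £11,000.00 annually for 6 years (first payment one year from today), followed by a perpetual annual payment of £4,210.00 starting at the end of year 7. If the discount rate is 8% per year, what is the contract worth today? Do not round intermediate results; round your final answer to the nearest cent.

£84014.35

PV of 6-year annuity: £11,000.00 × [1 − (1+0.08)^−6] / 0.08 = 50851.67630
Perpetuity value at year 6: £4,210.00 / 0.08 = 52625.00000
PV of perpetuity: 52625.00000 / (1+0.08)^6 = 33162.67661
Total PV = 50851.67630 + 33162.67661 = 84014.35292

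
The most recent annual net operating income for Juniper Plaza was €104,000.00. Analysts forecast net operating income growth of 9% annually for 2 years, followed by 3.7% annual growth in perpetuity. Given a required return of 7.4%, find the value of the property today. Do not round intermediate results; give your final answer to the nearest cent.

D_1 = 113360.00000
D_2 = 123562.40000
Terminal value at year 2: TV = D_2×(1+g_2)/(r−g_2) = 128134.20880/0.037 = 3463086.72432
P_0 = D_1/(1+r)^1 + D_2/(1+r)^2 + TV/(1+r)^2
    = 105549.34823 + 107121.77800 + 3002304.96718 = 3214976.09341

€3214976.09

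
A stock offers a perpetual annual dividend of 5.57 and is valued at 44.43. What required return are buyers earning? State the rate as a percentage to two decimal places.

12.54%

P = C/r ⇒ r = C/P = 5.57/44.43 = 0.125366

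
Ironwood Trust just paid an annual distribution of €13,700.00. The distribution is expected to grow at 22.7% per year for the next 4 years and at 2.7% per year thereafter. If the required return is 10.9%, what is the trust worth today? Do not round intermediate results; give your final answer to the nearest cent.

D_1 = 16809.90000
D_2 = 20625.74730
D_3 = 25307.79194
D_4 = 31052.66071
Terminal value at year 4: TV = D_4×(1+g_2)/(r−g_2) = 31891.08255/0.082 = 388915.64080
P_0 = D_1/(1+r)^1 + D_2/(1+r)^2 + D_3/(1+r)^3 + D_4/(1+r)^4 + TV/(1+r)^4
    = 15157.70965 + 16770.52276 + 18554.94267 + 20529.22873 + 257116.07200 = 328128.47580

€328128.48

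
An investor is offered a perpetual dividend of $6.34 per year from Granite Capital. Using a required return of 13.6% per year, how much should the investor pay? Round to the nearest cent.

Level perpetuity: PV = C / r = $6.34 / 0.136 = $46.62

$46.62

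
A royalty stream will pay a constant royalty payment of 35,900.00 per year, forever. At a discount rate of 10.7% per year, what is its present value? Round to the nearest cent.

335514.02

Level perpetuity: PV = C / r = 35,900.00 / 0.107 = 335,514.02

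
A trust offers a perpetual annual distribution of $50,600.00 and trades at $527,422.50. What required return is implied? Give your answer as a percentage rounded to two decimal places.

9.59%

P = C/r ⇒ r = C/P = $50,600.00/$527,422.50 = 0.095938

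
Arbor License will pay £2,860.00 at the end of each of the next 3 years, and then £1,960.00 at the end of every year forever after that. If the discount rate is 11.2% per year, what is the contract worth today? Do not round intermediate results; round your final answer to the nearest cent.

£19691.72

PV of 3-year annuity: £2,860.00 × [1 − (1+0.112)^−3] / 0.112 = 6964.78447
Perpetuity value at year 3: £1,960.00 / 0.112 = 17500.00000
PV of perpetuity: 17500.00000 / (1+0.112)^3 = 12726.93092
Total PV = 6964.78447 + 12726.93092 = 19691.71539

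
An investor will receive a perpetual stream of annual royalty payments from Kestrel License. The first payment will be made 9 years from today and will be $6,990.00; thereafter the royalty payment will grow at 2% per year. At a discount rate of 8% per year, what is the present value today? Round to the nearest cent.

$62941.33

Value at end of year 8: C₁ / (r − g) = $6,990.00 / (0.08 − 0.02) = $116,500.0000
Discount to today: PV = $116,500.0000 / (1 + 0.08)^8 = $116,500.0000 / 1.850930 = $62,941.33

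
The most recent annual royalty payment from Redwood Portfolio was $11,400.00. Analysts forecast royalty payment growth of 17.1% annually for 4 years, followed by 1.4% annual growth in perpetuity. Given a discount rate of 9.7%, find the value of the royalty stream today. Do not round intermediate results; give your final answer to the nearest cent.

D_1 = 13349.40000
D_2 = 15632.14740
D_3 = 18305.24461
D_4 = 21435.44143
Terminal value at year 4: TV = D_4×(1+g_2)/(r−g_2) = 21735.53761/0.083 = 261873.94714
P_0 = D_1/(1+r)^1 + D_2/(1+r)^2 + D_3/(1+r)^3 + D_4/(1+r)^4 + TV/(1+r)^4
    = 12169.00638 + 12989.88739 + 13866.14233 + 14801.50654 + 180828.04373 = 234654.58637

$234654.59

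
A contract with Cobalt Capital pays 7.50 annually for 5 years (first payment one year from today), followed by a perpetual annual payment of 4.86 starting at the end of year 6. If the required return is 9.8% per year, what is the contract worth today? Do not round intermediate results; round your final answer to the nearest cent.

PV of 5-year annuity: 7.50 × [1 − (1+0.098)^−5] / 0.098 = 28.57676
Perpetuity value at year 5: 4.86 / 0.098 = 49.59184
PV of perpetuity: 49.59184 / (1+0.098)^5 = 31.07410
Total PV = 28.57676 + 31.07410 = 59.65086

59.65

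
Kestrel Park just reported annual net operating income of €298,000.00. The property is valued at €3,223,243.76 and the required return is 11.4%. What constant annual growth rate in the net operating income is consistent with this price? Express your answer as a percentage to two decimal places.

P = D₀(1+g)/(r−g) ⇒ P(r−g) = D₀(1+g) ⇒ g(P+D₀) = P·r − D₀
g = (P·r − D₀)/(P + D₀) = (€3,223,243.76×0.114 − €298,000.00) / (€3,223,243.76 + €298,000.00) = 0.019723

1.97%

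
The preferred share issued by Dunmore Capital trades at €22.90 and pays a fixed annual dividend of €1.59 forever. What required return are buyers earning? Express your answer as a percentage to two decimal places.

6.94%

P = C/r ⇒ r = C/P = €1.59/€22.90 = 0.069432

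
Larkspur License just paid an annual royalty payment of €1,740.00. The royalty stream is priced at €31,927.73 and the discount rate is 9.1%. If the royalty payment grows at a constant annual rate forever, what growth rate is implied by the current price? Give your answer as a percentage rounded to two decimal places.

P = D₀(1+g)/(r−g) ⇒ P(r−g) = D₀(1+g) ⇒ g(P+D₀) = P·r − D₀
g = (P·r − D₀)/(P + D₀) = (€31,927.73×0.091 − €1,740.00) / (€31,927.73 + €1,740.00) = 0.034615

3.46%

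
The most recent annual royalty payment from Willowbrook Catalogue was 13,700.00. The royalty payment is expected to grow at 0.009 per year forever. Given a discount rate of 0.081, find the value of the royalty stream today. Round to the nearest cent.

191990.28

D₁ = D₀ × (1 + g) = 13,700.00 × 1.009 = 13,823.3000
Growing perpetuity: P = D₁ / (r − g) = 13,823.3000 / (0.081 − 0.009) = 191,990.28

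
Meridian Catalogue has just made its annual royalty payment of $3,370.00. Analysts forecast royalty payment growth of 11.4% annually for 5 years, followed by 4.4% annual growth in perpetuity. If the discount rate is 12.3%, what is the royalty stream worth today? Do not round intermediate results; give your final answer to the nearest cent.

D_1 = 3754.18000
D_2 = 4182.15652
D_3 = 4658.92236
D_4 = 5190.03951
D_5 = 5781.70402
Terminal value at year 5: TV = D_5×(1+g_2)/(r−g_2) = 6036.09899/0.079 = 76406.31638
P_0 = D_1/(1+r)^1 + D_2/(1+r)^2 + D_3/(1+r)^3 + D_4/(1+r)^4 + D_5/(1+r)^5 + TV/(1+r)^5
    = 3342.99199 + 3316.20042 + 3289.62357 + 3263.25971 + 3237.10714 + 42778.98550 = 59228.16833

$59228.17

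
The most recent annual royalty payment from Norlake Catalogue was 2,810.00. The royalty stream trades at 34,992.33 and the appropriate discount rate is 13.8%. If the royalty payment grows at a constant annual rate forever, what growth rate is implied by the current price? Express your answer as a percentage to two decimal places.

5.34%

P = D₀(1+g)/(r−g) ⇒ P(r−g) = D₀(1+g) ⇒ g(P+D₀) = P·r − D₀
g = (P·r − D₀)/(P + D₀) = (34,992.33×0.138 − 2,810.00) / (34,992.33 + 2,810.00) = 0.053408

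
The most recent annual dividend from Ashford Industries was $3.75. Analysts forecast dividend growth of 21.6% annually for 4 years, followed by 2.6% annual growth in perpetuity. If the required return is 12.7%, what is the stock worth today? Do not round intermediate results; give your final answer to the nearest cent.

$69.83

D_1 = 4.56000
D_2 = 5.54496
D_3 = 6.74267
D_4 = 8.19909
Terminal value at year 4: TV = D_4×(1+g_2)/(r−g_2) = 8.41226/0.101 = 83.28975
P_0 = D_1/(1+r)^1 + D_2/(1+r)^2 + D_3/(1+r)^3 + D_4/(1+r)^4 + TV/(1+r)^4
    = 4.04614 + 4.36567 + 4.71043 + 5.08241 + 51.62926 = 69.83390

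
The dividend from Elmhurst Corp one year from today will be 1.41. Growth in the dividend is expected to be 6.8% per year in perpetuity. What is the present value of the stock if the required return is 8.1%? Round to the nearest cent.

108.46

Growing perpetuity: P = D₁ / (r − g) = 1.4100 / (0.081 − 0.068) = 108.46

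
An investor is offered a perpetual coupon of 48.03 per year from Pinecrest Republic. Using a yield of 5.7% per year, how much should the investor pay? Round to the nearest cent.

842.63

Level perpetuity: PV = C / r = 48.03 / 0.057 = 842.63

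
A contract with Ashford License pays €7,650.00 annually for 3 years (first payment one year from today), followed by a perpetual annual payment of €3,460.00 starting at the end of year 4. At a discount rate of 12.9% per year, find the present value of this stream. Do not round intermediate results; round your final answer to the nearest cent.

PV of 3-year annuity: €7,650.00 × [1 − (1+0.129)^−3] / 0.129 = 18093.53213
Perpetuity value at year 3: €3,460.00 / 0.129 = 26821.70543
PV of perpetuity: 26821.70543 / (1+0.129)^3 = 18638.22554
Total PV = 18093.53213 + 18638.22554 = 36731.75766

€36731.76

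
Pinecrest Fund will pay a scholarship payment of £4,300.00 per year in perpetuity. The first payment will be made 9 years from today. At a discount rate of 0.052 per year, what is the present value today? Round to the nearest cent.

Value at end of year 8: C / r = £4,300.00 / 0.052 = £82,692.3077
Discount to today: PV = £82,692.3077 / (1 + 0.052)^8 = £82,692.3077 / 1.500120 = £55,123.81

£55123.81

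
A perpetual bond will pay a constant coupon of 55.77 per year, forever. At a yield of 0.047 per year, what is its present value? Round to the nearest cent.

Level perpetuity: PV = C / r = 55.77 / 0.047 = 1,186.60

1186.60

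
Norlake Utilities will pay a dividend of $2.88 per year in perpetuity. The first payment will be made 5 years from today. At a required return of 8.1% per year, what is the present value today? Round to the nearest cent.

$26.04

Value at end of year 4: C / r = $2.88 / 0.081 = $35.5556
Discount to today: PV = $35.5556 / (1 + 0.081)^4 = $35.5556 / 1.365535 = $26.04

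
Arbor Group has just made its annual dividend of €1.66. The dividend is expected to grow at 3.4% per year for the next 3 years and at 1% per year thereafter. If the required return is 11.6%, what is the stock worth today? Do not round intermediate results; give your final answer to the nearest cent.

€16.86

D_1 = 1.71644
D_2 = 1.77480
D_3 = 1.83514
Terminal value at year 3: TV = D_3×(1+g_2)/(r−g_2) = 1.85349/0.106 = 17.48579
P_0 = D_1/(1+r)^1 + D_2/(1+r)^2 + D_3/(1+r)^3 + TV/(1+r)^3
    = 1.53803 + 1.42502 + 1.32031 + 12.58035 = 16.86371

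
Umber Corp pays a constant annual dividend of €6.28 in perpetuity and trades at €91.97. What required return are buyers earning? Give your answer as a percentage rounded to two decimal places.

P = C/r ⇒ r = C/P = €6.28/€91.97 = 0.068283

6.83%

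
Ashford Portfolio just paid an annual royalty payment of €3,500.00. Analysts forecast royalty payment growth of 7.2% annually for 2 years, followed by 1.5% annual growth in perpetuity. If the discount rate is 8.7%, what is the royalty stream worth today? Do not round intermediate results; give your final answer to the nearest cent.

€54843.71

D_1 = 3752.00000
D_2 = 4022.14400
Terminal value at year 2: TV = D_2×(1+g_2)/(r−g_2) = 4082.47616/0.072 = 56701.05778
P_0 = D_1/(1+r)^1 + D_2/(1+r)^2 + TV/(1+r)^2
    = 3451.70193 + 3404.07035 + 47987.93619 = 54843.70847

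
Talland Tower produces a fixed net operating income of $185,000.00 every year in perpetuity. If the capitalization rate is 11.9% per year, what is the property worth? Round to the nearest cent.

$1554621.85

Level perpetuity: PV = C / r = $185,000.00 / 0.119 = $1,554,621.85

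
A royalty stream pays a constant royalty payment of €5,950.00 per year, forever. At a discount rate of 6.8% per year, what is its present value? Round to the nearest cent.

€87500.00

Level perpetuity: PV = C / r = €5,950.00 / 0.068 = €87,500.00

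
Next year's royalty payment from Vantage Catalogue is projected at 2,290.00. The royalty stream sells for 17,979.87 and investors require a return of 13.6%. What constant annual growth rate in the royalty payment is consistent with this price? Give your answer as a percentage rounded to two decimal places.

0.86%

P = D₁/(r−g) ⇒ g = r − D₁/P = 0.136 − 2,290.00/17,979.87 = 0.008635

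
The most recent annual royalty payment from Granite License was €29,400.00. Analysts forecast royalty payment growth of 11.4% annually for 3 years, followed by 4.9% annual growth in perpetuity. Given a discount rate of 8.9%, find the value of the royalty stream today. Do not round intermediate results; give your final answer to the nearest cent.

D_1 = 32751.60000
D_2 = 36485.28240
D_3 = 40644.60459
Terminal value at year 3: TV = D_3×(1+g_2)/(r−g_2) = 42636.19022/0.04 = 1065904.75547
P_0 = D_1/(1+r)^1 + D_2/(1+r)^2 + D_3/(1+r)^3 + TV/(1+r)^3
    = 30074.93113 + 30765.35655 + 31471.63195 + 825343.54785 = 917655.46747

€917655.47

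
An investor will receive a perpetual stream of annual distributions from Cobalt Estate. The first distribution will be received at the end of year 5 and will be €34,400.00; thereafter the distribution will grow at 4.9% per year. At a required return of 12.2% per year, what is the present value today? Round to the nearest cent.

€297347.41

Value at end of year 4: C₁ / (r − g) = €34,400.00 / (0.122 − 0.049) = €471,232.8767
Discount to today: PV = €471,232.8767 / (1 + 0.122)^4 = €471,232.8767 / 1.584789 = €297,347.41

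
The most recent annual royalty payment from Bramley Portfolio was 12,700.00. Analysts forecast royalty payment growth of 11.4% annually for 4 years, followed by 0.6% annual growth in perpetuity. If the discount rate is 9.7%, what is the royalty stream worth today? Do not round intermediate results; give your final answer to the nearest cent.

202103.90

D_1 = 14147.80000
D_2 = 15760.64920
D_3 = 17557.36321
D_4 = 19558.90261
Terminal value at year 4: TV = D_4×(1+g_2)/(r−g_2) = 19676.25603/0.091 = 216222.59374
P_0 = D_1/(1+r)^1 + D_2/(1+r)^2 + D_3/(1+r)^3 + D_4/(1+r)^4 + TV/(1+r)^4
    = 12896.80948 + 13096.66888 + 13299.62546 + 13505.72722 + 149305.07239 = 202103.90344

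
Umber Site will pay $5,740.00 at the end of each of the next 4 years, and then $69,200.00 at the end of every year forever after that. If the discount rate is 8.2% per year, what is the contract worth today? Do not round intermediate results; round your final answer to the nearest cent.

PV of 4-year annuity: $5,740.00 × [1 − (1+0.082)^−4] / 0.082 = 18927.27893
Perpetuity value at year 4: $69,200.00 / 0.082 = 843902.43902
PV of perpetuity: 843902.43902 / (1+0.082)^4 = 615719.91251
Total PV = 18927.27893 + 615719.91251 = 634647.19144

$634647.19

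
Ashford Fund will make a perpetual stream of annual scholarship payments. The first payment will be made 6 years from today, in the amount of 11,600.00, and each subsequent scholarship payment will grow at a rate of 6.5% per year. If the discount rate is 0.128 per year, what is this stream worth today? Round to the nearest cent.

Value at end of year 5: C₁ / (r − g) = 11,600.00 / (0.128 − 0.065) = 184,126.9841
Discount to today: PV = 184,126.9841 / (1 + 0.128)^5 = 184,126.9841 / 1.826188 = 100,825.86

100825.86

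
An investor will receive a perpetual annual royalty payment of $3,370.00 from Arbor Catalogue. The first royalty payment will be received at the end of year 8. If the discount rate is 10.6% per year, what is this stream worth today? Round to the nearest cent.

Value at end of year 7: C / r = $3,370.00 / 0.106 = $31,792.4528
Discount to today: PV = $31,792.4528 / (1 + 0.106)^7 = $31,792.4528 / 2.024351 = $15,705.01

$15705.01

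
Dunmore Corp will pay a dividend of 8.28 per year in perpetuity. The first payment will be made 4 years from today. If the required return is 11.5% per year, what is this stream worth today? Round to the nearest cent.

51.94

Value at end of year 3: C / r = 8.28 / 0.115 = 72.0000
Discount to today: PV = 72.0000 / (1 + 0.115)^3 = 72.0000 / 1.386196 = 51.94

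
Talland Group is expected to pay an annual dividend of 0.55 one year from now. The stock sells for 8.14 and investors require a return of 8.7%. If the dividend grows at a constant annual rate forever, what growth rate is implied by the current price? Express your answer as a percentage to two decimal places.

1.94%

P = D₁/(r−g) ⇒ g = r − D₁/P = 0.087 − 0.55/8.14 = 0.019432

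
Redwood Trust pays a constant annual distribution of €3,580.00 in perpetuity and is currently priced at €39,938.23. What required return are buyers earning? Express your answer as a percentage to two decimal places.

P = C/r ⇒ r = C/P = €3,580.00/€39,938.23 = 0.089638

8.96%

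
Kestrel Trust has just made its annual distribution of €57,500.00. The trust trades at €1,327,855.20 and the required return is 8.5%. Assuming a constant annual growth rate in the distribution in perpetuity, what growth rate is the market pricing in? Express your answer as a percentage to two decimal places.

P = D₀(1+g)/(r−g) ⇒ P(r−g) = D₀(1+g) ⇒ g(P+D₀) = P·r − D₀
g = (P·r − D₀)/(P + D₀) = (€1,327,855.20×0.085 − €57,500.00) / (€1,327,855.20 + €57,500.00) = 0.039966

4.00%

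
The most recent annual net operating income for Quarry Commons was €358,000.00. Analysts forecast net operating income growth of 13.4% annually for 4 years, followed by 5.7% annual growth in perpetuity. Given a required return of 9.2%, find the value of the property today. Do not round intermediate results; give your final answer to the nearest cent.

D_1 = 405972.00000
D_2 = 460372.24800
D_3 = 522062.12923
D_4 = 592018.45455
Terminal value at year 4: TV = D_4×(1+g_2)/(r−g_2) = 625763.50646/0.035 = 17878957.32738
P_0 = D_1/(1+r)^1 + D_2/(1+r)^2 + D_3/(1+r)^3 + D_4/(1+r)^4 + TV/(1+r)^4
    = 371769.23077 + 386068.04734 + 400916.81839 + 416336.69602 + 12573368.21978 = 14148459.01229

€14148459.01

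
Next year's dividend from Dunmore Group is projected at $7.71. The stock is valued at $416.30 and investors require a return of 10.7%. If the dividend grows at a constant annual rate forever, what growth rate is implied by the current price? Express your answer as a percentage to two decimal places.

8.85%

P = D₁/(r−g) ⇒ g = r − D₁/P = 0.107 − $7.71/$416.30 = 0.088480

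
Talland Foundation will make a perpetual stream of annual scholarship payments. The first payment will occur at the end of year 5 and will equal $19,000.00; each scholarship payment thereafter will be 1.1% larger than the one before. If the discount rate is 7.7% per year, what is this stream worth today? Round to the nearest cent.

$213967.03

Value at end of year 4: C₁ / (r − g) = $19,000.00 / (0.077 − 0.011) = $287,878.7879
Discount to today: PV = $287,878.7879 / (1 + 0.077)^4 = $287,878.7879 / 1.345435 = $213,967.03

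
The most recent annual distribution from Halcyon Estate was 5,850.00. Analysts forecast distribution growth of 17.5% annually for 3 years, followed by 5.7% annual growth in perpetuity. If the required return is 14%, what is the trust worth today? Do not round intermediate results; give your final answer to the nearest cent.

100223.87

D_1 = 6873.75000
D_2 = 8076.65625
D_3 = 9490.07109
Terminal value at year 3: TV = D_3×(1+g_2)/(r−g_2) = 10031.00515/0.083 = 120855.48369
P_0 = D_1/(1+r)^1 + D_2/(1+r)^2 + D_3/(1+r)^3 + TV/(1+r)^3
    = 6029.60526 + 6214.72472 + 6405.52768 + 81574.00907 = 100223.86673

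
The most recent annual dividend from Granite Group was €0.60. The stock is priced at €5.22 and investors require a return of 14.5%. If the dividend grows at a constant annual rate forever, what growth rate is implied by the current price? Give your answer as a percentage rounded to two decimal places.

2.70%

P = D₀(1+g)/(r−g) ⇒ P(r−g) = D₀(1+g) ⇒ g(P+D₀) = P·r − D₀
g = (P·r − D₀)/(P + D₀) = (€5.22×0.145 − €0.60) / (€5.22 + €0.60) = 0.026959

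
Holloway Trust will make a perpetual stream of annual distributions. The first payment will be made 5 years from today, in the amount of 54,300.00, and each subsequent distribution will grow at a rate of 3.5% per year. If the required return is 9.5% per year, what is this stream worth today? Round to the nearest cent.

629494.74

Value at end of year 4: C₁ / (r − g) = 54,300.00 / (0.095 − 0.035) = 905,000.0000
Discount to today: PV = 905,000.0000 / (1 + 0.095)^4 = 905,000.0000 / 1.437661 = 629,494.74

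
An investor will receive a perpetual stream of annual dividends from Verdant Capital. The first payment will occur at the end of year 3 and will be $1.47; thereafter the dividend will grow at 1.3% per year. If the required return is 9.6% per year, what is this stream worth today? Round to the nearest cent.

Value at end of year 2: C₁ / (r − g) = $1.47 / (0.096 − 0.013) = $17.7108
Discount to today: PV = $17.7108 / (1 + 0.096)^2 = $17.7108 / 1.201216 = $14.74

$14.74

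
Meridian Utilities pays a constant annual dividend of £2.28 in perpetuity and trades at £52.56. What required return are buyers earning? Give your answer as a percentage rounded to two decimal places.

4.34%

P = C/r ⇒ r = C/P = £2.28/£52.56 = 0.043379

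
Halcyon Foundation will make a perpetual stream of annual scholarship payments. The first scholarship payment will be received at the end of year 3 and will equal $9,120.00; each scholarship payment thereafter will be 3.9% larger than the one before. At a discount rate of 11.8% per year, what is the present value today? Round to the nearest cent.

$92360.05

Value at end of year 2: C₁ / (r − g) = $9,120.00 / (0.118 − 0.039) = $115,443.0380
Discount to today: PV = $115,443.0380 / (1 + 0.118)^2 = $115,443.0380 / 1.249924 = $92,360.05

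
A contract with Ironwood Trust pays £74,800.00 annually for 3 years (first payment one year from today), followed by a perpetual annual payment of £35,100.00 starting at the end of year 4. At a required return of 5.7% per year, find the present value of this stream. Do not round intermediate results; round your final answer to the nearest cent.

£722499.82

PV of 3-year annuity: £74,800.00 × [1 − (1+0.057)^−3] / 0.057 = 201056.27284
Perpetuity value at year 3: £35,100.00 / 0.057 = 615789.47368
PV of perpetuity: 615789.47368 / (1+0.057)^3 = 521443.54886
Total PV = 201056.27284 + 521443.54886 = 722499.82170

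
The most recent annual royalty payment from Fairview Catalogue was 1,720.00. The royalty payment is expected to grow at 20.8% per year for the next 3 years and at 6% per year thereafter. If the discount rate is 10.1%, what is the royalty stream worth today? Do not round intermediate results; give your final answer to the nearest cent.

D_1 = 2077.76000
D_2 = 2509.93408
D_3 = 3032.00037
Terminal value at year 3: TV = D_3×(1+g_2)/(r−g_2) = 3213.92039/0.041 = 78388.30221
P_0 = D_1/(1+r)^1 + D_2/(1+r)^2 + D_3/(1+r)^3 + TV/(1+r)^3
    = 1887.15713 + 2070.55932 + 2271.78534 + 58733.96247 = 64963.46426

64963.46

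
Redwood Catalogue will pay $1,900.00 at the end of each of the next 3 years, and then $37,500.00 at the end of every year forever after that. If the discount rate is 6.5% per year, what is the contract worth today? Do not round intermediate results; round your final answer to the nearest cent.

PV of 3-year annuity: $1,900.00 × [1 − (1+0.065)^−3] / 0.065 = 5032.10347
Perpetuity value at year 3: $37,500.00 / 0.065 = 576923.07692
PV of perpetuity: 576923.07692 / (1+0.065)^3 = 477605.24527
Total PV = 5032.10347 + 477605.24527 = 482637.34874

$482637.35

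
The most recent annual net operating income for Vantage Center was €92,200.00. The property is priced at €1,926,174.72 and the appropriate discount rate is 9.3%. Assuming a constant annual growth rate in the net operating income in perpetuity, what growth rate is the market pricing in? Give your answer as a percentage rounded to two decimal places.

4.31%

P = D₀(1+g)/(r−g) ⇒ P(r−g) = D₀(1+g) ⇒ g(P+D₀) = P·r − D₀
g = (P·r − D₀)/(P + D₀) = (€1,926,174.72×0.093 − €92,200.00) / (€1,926,174.72 + €92,200.00) = 0.043071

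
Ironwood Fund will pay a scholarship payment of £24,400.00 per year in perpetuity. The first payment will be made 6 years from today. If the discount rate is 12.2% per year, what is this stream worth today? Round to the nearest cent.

£112477.51

Value at end of year 5: C / r = £24,400.00 / 0.122 = £200,000.0000
Discount to today: PV = £200,000.0000 / (1 + 0.122)^5 = £200,000.0000 / 1.778133 = £112,477.51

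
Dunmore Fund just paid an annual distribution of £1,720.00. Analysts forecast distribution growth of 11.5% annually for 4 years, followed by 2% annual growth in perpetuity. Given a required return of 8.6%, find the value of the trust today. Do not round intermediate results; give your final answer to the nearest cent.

£36888.63

D_1 = 1917.80000
D_2 = 2138.34700
D_3 = 2384.25691
D_4 = 2658.44645
Terminal value at year 4: TV = D_4×(1+g_2)/(r−g_2) = 2711.61538/0.066 = 41085.08149
P_0 = D_1/(1+r)^1 + D_2/(1+r)^2 + D_3/(1+r)^3 + D_4/(1+r)^4 + TV/(1+r)^4
    = 1765.93002 + 1813.08653 + 1861.50228 + 1911.21091 + 29536.89585 = 36888.62559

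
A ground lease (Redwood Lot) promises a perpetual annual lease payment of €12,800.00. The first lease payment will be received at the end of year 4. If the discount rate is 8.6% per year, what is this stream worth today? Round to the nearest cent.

€116204.26

Value at end of year 3: C / r = €12,800.00 / 0.086 = €148,837.2093
Discount to today: PV = €148,837.2093 / (1 + 0.086)^3 = €148,837.2093 / 1.280824 = €116,204.26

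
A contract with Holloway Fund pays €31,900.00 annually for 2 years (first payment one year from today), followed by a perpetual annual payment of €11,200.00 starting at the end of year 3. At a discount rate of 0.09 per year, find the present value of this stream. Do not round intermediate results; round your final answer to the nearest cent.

€160858.05

PV of 2-year annuity: €31,900.00 × [1 − (1+0.09)^−2] / 0.09 = 56115.64683
Perpetuity value at year 2: €11,200.00 / 0.09 = 124444.44444
PV of perpetuity: 124444.44444 / (1+0.09)^2 = 104742.39916
Total PV = 56115.64683 + 104742.39916 = 160858.04599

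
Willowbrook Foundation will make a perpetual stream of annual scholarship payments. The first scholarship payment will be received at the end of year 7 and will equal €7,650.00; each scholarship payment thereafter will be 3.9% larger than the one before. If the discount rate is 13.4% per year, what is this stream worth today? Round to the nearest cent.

€37866.88

Value at end of year 6: C₁ / (r − g) = €7,650.00 / (0.134 − 0.039) = €80,526.3158
Discount to today: PV = €80,526.3158 / (1 + 0.134)^6 = €80,526.3158 / 2.126563 = €37,866.88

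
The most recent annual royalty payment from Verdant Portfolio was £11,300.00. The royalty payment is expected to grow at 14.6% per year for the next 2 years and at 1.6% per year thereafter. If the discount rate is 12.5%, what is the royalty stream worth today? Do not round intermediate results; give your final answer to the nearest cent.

£132534.14

D_1 = 12949.80000
D_2 = 14840.47080
Terminal value at year 2: TV = D_2×(1+g_2)/(r−g_2) = 15077.91833/0.109 = 138329.52599
P_0 = D_1/(1+r)^1 + D_2/(1+r)^2 + TV/(1+r)^2
    = 11510.93333 + 11725.80409 + 109297.40325 = 132534.14067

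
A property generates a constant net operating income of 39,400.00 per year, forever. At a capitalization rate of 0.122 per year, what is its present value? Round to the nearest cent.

Level perpetuity: PV = C / r = 39,400.00 / 0.122 = 322,950.82

322950.82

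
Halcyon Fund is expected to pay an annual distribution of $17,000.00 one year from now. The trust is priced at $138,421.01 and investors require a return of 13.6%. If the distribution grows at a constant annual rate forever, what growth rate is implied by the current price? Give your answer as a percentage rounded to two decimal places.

1.32%

P = D₁/(r−g) ⇒ g = r − D₁/P = 0.136 − $17,000.00/$138,421.01 = 0.013186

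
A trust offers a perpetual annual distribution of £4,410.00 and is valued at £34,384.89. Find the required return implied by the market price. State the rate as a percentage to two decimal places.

12.83%

P = C/r ⇒ r = C/P = £4,410.00/£34,384.89 = 0.128254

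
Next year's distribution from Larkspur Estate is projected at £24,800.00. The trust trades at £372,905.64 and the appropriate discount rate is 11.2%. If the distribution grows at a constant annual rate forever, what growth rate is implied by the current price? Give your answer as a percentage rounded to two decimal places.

P = D₁/(r−g) ⇒ g = r − D₁/P = 0.112 − £24,800.00/£372,905.64 = 0.045495

4.55%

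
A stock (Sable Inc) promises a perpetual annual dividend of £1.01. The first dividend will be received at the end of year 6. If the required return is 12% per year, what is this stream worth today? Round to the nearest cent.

£4.78

Value at end of year 5: C / r = £1.01 / 0.12 = £8.4167
Discount to today: PV = £8.4167 / (1 + 0.12)^5 = £8.4167 / 1.762342 = £4.78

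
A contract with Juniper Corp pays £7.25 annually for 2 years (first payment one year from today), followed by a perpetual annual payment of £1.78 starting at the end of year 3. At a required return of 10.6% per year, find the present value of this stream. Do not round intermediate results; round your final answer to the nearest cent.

£26.21

PV of 2-year annuity: £7.25 × [1 − (1+0.106)^−2] / 0.106 = 12.48206
Perpetuity value at year 2: £1.78 / 0.106 = 16.79245
PV of perpetuity: 16.79245 / (1+0.106)^2 = 13.72789
Total PV = 12.48206 + 13.72789 = 26.20995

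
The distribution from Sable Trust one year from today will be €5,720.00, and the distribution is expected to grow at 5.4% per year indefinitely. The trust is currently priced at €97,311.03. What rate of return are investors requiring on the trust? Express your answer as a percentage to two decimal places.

11.28%

P = D₁/(r − g) ⇒ r = D₁/P + g = €5,720.0000/€97,311.03 + 0.054 = 0.058781 + 0.054 = 0.112781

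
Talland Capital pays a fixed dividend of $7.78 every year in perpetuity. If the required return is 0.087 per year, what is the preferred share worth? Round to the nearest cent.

$89.43

Level perpetuity: PV = C / r = $7.78 / 0.087 = $89.43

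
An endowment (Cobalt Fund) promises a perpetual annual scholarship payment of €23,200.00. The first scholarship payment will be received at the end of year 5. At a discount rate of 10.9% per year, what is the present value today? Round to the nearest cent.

€140713.35

Value at end of year 4: C / r = €23,200.00 / 0.109 = €212,844.0367
Discount to today: PV = €212,844.0367 / (1 + 0.109)^4 = €212,844.0367 / 1.512607 = €140,713.35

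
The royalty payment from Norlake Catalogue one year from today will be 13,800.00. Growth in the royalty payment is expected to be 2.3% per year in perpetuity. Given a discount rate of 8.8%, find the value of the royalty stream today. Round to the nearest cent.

212307.69

Growing perpetuity: P = D₁ / (r − g) = 13,800.0000 / (0.088 − 0.023) = 212,307.69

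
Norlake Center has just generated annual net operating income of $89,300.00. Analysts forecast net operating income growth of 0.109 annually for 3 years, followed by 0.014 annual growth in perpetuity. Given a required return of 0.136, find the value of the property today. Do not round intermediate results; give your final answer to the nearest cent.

$945906.52

D_1 = 99033.70000
D_2 = 109828.37330
D_3 = 121799.66599
Terminal value at year 3: TV = D_3×(1+g_2)/(r−g_2) = 123504.86131/0.122 = 1012334.92880
P_0 = D_1/(1+r)^1 + D_2/(1+r)^2 + D_3/(1+r)^3 + TV/(1+r)^3
    = 87177.55282 + 85105.55112 + 83082.79595 + 690540.61548 = 945906.51536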